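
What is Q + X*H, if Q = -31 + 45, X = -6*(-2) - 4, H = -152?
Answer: -1202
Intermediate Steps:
X = 8 (X = 12 - 4 = 8)
Q = 14
Q + X*H = 14 + 8*(-152) = 14 - 1216 = -1202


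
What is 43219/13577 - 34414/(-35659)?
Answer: 2008385199/484142243 ≈ 4.1483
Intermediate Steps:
43219/13577 - 34414/(-35659) = 43219*(1/13577) - 34414*(-1/35659) = 43219/13577 + 34414/35659 = 2008385199/484142243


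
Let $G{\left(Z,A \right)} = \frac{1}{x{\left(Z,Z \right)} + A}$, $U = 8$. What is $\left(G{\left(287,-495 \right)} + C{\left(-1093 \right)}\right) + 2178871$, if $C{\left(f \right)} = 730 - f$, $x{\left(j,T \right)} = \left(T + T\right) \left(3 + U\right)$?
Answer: $\frac{12689458387}{5819} \approx 2.1807 \cdot 10^{6}$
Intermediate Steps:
$x{\left(j,T \right)} = 22 T$ ($x{\left(j,T \right)} = \left(T + T\right) \left(3 + 8\right) = 2 T 11 = 22 T$)
$G{\left(Z,A \right)} = \frac{1}{A + 22 Z}$ ($G{\left(Z,A \right)} = \frac{1}{22 Z + A} = \frac{1}{A + 22 Z}$)
$\left(G{\left(287,-495 \right)} + C{\left(-1093 \right)}\right) + 2178871 = \left(\frac{1}{-495 + 22 \cdot 287} + \left(730 - -1093\right)\right) + 2178871 = \left(\frac{1}{-495 + 6314} + \left(730 + 1093\right)\right) + 2178871 = \left(\frac{1}{5819} + 1823\right) + 2178871 = \frac{10608038}{5819} + 2178871 = \frac{12689458387}{5819}$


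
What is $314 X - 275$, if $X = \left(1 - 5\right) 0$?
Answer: $-275$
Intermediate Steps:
$X = 0$ ($X = \left(-4\right) 0 = 0$)
$314 X - 275 = 314 \cdot 0 - 275 = 0 - 275 = -275$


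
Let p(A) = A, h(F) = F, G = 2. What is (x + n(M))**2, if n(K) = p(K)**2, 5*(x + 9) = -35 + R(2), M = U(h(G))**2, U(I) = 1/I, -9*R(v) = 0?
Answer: 65025/256 ≈ 254.00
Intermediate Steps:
R(v) = 0 (R(v) = -1/9*0 = 0)
M = 1/4 (M = (1/2)**2 = 1/4 ≈ 0.25000)
x = -16 (x = -9 + (-35 + 0)/5 = -9 + (1/5)*(-35) = -9 - 7 = -16)
n(K) = K**2
(x + n(M))**2 = (-16 + (1/4)**2)**2 = (-16 + 1/16)**2 = (-255/16)**2 = 65025/256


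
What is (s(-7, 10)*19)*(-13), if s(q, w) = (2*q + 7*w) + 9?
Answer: -16055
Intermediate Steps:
s(q, w) = 9 + 2*q + 7*w
(s(-7, 10)*19)*(-13) = ((9 + 2*(-7) + 7*10)*19)*(-13) = ((9 - 14 + 70)*19)*(-13) = (65*19)*(-13) = 1235*(-13) = -16055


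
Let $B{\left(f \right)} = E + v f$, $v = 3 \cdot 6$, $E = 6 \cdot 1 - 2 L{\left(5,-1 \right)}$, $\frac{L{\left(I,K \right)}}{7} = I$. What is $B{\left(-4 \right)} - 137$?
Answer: $-273$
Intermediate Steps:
$L{\left(I,K \right)} = 7 I$
$E = -64$ ($E = 6 \cdot 1 - 2 \cdot 7 \cdot 5 = 6 - 70 = -64$)
$v = 18$
$B{\left(f \right)} = -64 + 18 f$
$B{\left(-4 \right)} - 137 = \left(-64 + 18 \left(-4\right)\right) - 137 = \left(-64 - 72\right) - 137 = -136 - 137 = -273$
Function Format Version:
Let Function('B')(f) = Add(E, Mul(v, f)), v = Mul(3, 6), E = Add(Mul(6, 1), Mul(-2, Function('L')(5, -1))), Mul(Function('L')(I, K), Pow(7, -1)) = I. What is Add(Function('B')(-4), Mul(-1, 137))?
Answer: -273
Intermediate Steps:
Function('L')(I, K) = Mul(7, I)
E = -64 (E = Add(Mul(6, 1), Mul(-2, Mul(7, 5))) = Add(6, Mul(-2, 35)) = Add(6, -70) = -64)
v = 18
Function('B')(f) = Add(-64, Mul(18, f))
Add(Function('B')(-4), Mul(-1, 137)) = Add(Add(-64, Mul(18, -4)), Mul(-1, 137)) = Add(Add(-64, -72), -137) = Add(-136, -137) = -273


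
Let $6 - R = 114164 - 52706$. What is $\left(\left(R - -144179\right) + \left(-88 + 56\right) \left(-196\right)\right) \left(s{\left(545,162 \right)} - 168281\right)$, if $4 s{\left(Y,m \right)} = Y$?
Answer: $- \frac{59858858421}{4} \approx -1.4965 \cdot 10^{10}$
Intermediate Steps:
$R = -61452$ ($R = 6 - \left(114164 - 52706\right) = 6 - 61458 = -61452$)
$s{\left(Y,m \right)} = \frac{Y}{4}$
$\left(\left(R - -144179\right) + \left(-88 + 56\right) \left(-196\right)\right) \left(s{\left(545,162 \right)} - 168281\right) = \left(\left(-61452 - -144179\right) + \left(-88 + 56\right) \left(-196\right)\right) \left(\frac{1}{4} \cdot 545 - 168281\right) = \left(\left(-61452 + 144179\right) - -6272\right) \left(\frac{545}{4} - 168281\right) = \left(82727 + 6272\right) \left(- \frac{672579}{4}\right) = 88999 \left(- \frac{672579}{4}\right) = - \frac{59858858421}{4}$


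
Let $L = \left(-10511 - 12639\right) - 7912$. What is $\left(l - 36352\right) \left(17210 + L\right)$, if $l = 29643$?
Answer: $92933068$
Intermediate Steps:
$L = -31062$ ($L = -23150 - 7912 = -31062$)
$\left(l - 36352\right) \left(17210 + L\right) = \left(29643 - 36352\right) \left(17210 - 31062\right) = \left(-6709\right) \left(-13852\right) = 92933068$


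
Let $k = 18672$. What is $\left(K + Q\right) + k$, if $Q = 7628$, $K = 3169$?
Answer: $29469$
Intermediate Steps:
$\left(K + Q\right) + k = \left(3169 + 7628\right) + 18672 = 10797 + 18672 = 29469$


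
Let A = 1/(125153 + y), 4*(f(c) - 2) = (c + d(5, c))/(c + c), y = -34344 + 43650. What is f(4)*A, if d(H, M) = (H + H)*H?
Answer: 59/2151344 ≈ 2.7425e-5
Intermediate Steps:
y = 9306
d(H, M) = 2*H² (d(H, M) = (2*H)*H = 2*H²)
f(c) = 2 + (50 + c)/(8*c) (f(c) = 2 + ((c + 2*5²)/(c + c))/4 = 2 + ((c + 2*25)/((2*c)))/4 = 2 + ((c + 50)*(1/(2*c)))/4 = 2 + ((50 + c)*(1/(2*c)))/4 = 2 + ((50 + c)/(2*c))/4 = 2 + (50 + c)/(8*c))
A = 1/134459 (A = 1/(125153 + 9306) = 1/134459 ≈ 7.4372e-6)
f(4)*A = ((⅛)*(50 + 17*4)/4)*(1/134459) = ((⅛)*(¼)*(50 + 68))*(1/134459) = ((⅛)*(¼)*118)*(1/134459) = (59/16)*(1/134459) = 59/2151344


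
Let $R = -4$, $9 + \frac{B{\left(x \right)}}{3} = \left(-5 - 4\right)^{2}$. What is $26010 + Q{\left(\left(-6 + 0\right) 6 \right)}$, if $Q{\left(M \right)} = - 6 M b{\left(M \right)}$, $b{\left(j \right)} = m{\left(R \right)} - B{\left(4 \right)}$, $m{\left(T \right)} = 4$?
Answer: $-19782$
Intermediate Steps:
$B{\left(x \right)} = 216$ ($B{\left(x \right)} = -27 + 3 \left(-5 - 4\right)^{2} = -27 + 3 \left(-9\right)^{2} = -27 + 3 \cdot 81 = -27 + 243 = 216$)
$b{\left(j \right)} = -212$ ($b{\left(j \right)} = 4 - 216 = -212$)
$Q{\left(M \right)} = 1272 M$ ($Q{\left(M \right)} = - 6 M \left(-212\right) = 1272 M$)
$26010 + Q{\left(\left(-6 + 0\right) 6 \right)} = 26010 + 1272 \left(-6 + 0\right) 6 = 26010 + 1272 \left(\left(-6\right) 6\right) = 26010 + 1272 \left(-36\right) = 26010 - 45792 = -19782$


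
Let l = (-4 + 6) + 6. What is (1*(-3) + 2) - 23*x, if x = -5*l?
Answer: 919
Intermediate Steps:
l = 8 (l = 2 + 6 = 8)
x = -40 (x = -5*8 = -40)
(1*(-3) + 2) - 23*x = (1*(-3) + 2) - 23*(-40) = (-3 + 2) + 920 = -1 + 920 = 919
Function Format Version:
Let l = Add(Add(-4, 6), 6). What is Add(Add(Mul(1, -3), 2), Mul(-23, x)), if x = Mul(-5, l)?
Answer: 919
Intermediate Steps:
l = 8 (l = Add(2, 6) = 8)
x = -40 (x = Mul(-5, 8) = -40)
Add(Add(Mul(1, -3), 2), Mul(-23, x)) = Add(Add(Mul(1, -3), 2), Mul(-23, -40)) = Add(Add(-3, 2), 920) = Add(-1, 920) = 919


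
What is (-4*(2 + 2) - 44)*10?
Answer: -600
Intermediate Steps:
(-4*(2 + 2) - 44)*10 = (-4*4 - 44)*10 = (-16 - 44)*10 = -60*10 = -600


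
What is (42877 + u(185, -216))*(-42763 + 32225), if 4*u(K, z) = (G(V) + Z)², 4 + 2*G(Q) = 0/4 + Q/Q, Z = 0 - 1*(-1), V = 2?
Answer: -3614707877/8 ≈ -4.5184e+8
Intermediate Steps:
Z = 1 (Z = 0 + 1 = 1)
G(Q) = -3/2 (G(Q) = -2 + (0/4 + Q/Q)/2 = -2 + (0*(¼) + 1)/2 = -2 + (0 + 1)/2 = -2 + (½)*1 = -2 + ½ = -3/2)
u(K, z) = 1/16 (u(K, z) = (-3/2 + 1)²/4 = (-½)²/4 = (¼)*(¼) = 1/16)
(42877 + u(185, -216))*(-42763 + 32225) = (42877 + 1/16)*(-42763 + 32225) = (686033/16)*(-10538) = -3614707877/8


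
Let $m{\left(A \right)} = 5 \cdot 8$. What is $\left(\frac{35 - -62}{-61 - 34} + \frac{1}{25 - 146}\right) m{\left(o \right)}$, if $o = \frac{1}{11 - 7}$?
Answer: $- \frac{94656}{2299} \approx -41.173$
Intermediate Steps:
$o = \frac{1}{4} \approx 0.25$
$m{\left(A \right)} = 40$
$\left(\frac{35 - -62}{-61 - 34} + \frac{1}{25 - 146}\right) m{\left(o \right)} = \left(\frac{35 - -62}{-61 - 34} + \frac{1}{25 - 146}\right) 40 = \left(\frac{35 + 62}{-95} + \frac{1}{-121}\right) 40 = \left(97 \left(- \frac{1}{95}\right) - \frac{1}{121}\right) 40 = \left(- \frac{97}{95} - \frac{1}{121}\right) 40 = \left(- \frac{11832}{11495}\right) 40 = - \frac{94656}{2299}$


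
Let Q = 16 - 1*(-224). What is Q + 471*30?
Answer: 14370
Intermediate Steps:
Q = 240 (Q = 16 + 224 = 240)
Q + 471*30 = 240 + 471*30 = 240 + 14130 = 14370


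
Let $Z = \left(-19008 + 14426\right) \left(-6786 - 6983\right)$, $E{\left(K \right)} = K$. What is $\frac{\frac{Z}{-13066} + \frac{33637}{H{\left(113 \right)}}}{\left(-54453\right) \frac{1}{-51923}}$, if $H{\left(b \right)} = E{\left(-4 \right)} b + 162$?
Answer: $- \frac{486400978706813}{103165020210} \approx -4714.8$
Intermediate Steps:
$Z = 63089558$ ($Z = \left(-4582\right) \left(-13769\right) = 63089558$)
$H{\left(b \right)} = 162 - 4 b$ ($H{\left(b \right)} = - 4 b + 162 = 162 - 4 b$)
$\frac{\frac{Z}{-13066} + \frac{33637}{H{\left(113 \right)}}}{\left(-54453\right) \frac{1}{-51923}} = \frac{\frac{63089558}{-13066} + \frac{33637}{162 - 452}}{\left(-54453\right) \frac{1}{-51923}} = \frac{63089558 \left(- \frac{1}{13066}\right) + \frac{33637}{162 - 452}}{\left(-54453\right) \left(- \frac{1}{51923}\right)} = \frac{- \frac{31544779}{6533} + \frac{33637}{-290}}{\frac{54453}{51923}} = \left(- \frac{31544779}{6533} + 33637 \left(- \frac{1}{290}\right)\right) \frac{51923}{54453} = \left(- \frac{31544779}{6533} - \frac{33637}{290}\right) \frac{51923}{54453} = \left(- \frac{9367736431}{1894570}\right) \frac{51923}{54453} = - \frac{486400978706813}{103165020210}$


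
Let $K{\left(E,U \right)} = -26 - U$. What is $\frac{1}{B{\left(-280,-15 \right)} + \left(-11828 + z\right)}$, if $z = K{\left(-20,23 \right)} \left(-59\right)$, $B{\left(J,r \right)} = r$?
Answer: $- \frac{1}{8952} \approx -0.00011171$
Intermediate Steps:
$z = 2891$ ($z = \left(-26 - 23\right) \left(-59\right) = \left(-49\right) \left(-59\right) = 2891$)
$\frac{1}{B{\left(-280,-15 \right)} + \left(-11828 + z\right)} = \frac{1}{-15 + \left(-11828 + 2891\right)} = \frac{1}{-15 - 8937} = \frac{1}{-8952} = - \frac{1}{8952}$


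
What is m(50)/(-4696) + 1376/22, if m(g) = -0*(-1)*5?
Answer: 688/11 ≈ 62.545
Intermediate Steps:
m(g) = 0 (m(g) = -0*5 = -1*0 = 0)
m(50)/(-4696) + 1376/22 = 0/(-4696) + 1376/22 = 0*(-1/4696) + 1376*(1/22) = 0 + 688/11 = 688/11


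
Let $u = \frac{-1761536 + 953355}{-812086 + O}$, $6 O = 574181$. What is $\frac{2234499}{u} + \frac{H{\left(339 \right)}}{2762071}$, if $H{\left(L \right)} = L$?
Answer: $\frac{8842885631950323623}{4464506605702} \approx 1.9807 \cdot 10^{6}$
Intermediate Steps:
$O = \frac{574181}{6}$ ($O = \frac{1}{6} \cdot 574181 = \frac{574181}{6} \approx 95697.0$)
$u = \frac{4849086}{4298335}$ ($u = \frac{-1761536 + 953355}{-812086 + \frac{574181}{6}} = - \frac{808181}{- \frac{4298335}{6}} = \left(-808181\right) \left(- \frac{6}{4298335}\right) = \frac{4849086}{4298335} \approx 1.1281$)
$\frac{2234499}{u} + \frac{H{\left(339 \right)}}{2762071} = \frac{2234499}{\frac{4849086}{4298335}} + \frac{339}{2762071} = 2234499 \cdot \frac{4298335}{4849086} + 339 \cdot \frac{1}{2762071} = \frac{3201541753055}{1616362} + \frac{339}{2762071} = \frac{8842885631950323623}{4464506605702}$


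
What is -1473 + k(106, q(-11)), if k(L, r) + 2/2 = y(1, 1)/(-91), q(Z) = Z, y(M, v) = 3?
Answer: -134137/91 ≈ -1474.0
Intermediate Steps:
k(L, r) = -94/91 (k(L, r) = -1 + 3/(-91) = -1 + 3*(-1/91) = -1 - 3/91 = -94/91)
-1473 + k(106, q(-11)) = -1473 - 94/91 = -134137/91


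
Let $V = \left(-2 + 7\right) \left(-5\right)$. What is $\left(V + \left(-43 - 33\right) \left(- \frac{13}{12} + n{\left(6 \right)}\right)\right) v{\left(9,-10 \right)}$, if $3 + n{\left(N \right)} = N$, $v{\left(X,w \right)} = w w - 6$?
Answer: $- \frac{48128}{3} \approx -16043.0$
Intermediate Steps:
$v{\left(X,w \right)} = -6 + w^{2}$ ($v{\left(X,w \right)} = w^{2} - 6 = -6 + w^{2}$)
$n{\left(N \right)} = -3 + N$
$V = -25$ ($V = 5 \left(-5\right) = -25$)
$\left(V + \left(-43 - 33\right) \left(- \frac{13}{12} + n{\left(6 \right)}\right)\right) v{\left(9,-10 \right)} = \left(-25 + \left(-43 - 33\right) \left(- \frac{13}{12} + \left(-3 + 6\right)\right)\right) \left(-6 + \left(-10\right)^{2}\right) = \left(-25 - 76 \left(\left(-13\right) \frac{1}{12} + 3\right)\right) \left(-6 + 100\right) = \left(-25 - 76 \left(- \frac{13}{12} + 3\right)\right) 94 = \left(-25 - \frac{437}{3}\right) 94 = \left(- \frac{512}{3}\right) 94 = - \frac{48128}{3}$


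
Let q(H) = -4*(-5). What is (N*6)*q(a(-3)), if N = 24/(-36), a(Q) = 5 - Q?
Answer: -80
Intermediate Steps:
q(H) = 20
N = -⅔ (N = 24*(-1/36) = -⅔ ≈ -0.66667)
(N*6)*q(a(-3)) = -⅔*6*20 = -4*20 = -80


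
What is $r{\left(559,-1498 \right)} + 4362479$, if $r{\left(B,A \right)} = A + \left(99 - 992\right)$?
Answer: $4360088$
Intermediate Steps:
$r{\left(B,A \right)} = -893 + A$ ($r{\left(B,A \right)} = A - 893 = -893 + A$)
$r{\left(559,-1498 \right)} + 4362479 = \left(-893 - 1498\right) + 4362479 = -2391 + 4362479 = 4360088$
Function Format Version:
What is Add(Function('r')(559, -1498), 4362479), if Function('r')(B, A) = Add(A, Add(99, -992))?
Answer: 4360088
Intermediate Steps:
Function('r')(B, A) = Add(-893, A) (Function('r')(B, A) = Add(A, -893) = Add(-893, A))
Add(Function('r')(559, -1498), 4362479) = Add(Add(-893, -1498), 4362479) = Add(-2391, 4362479) = 4360088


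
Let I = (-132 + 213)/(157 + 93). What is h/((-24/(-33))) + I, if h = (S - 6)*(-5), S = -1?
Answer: 48449/1000 ≈ 48.449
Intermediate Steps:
h = 35 (h = (-1 - 6)*(-5) = -7*(-5) = 35)
I = 81/250 ≈ 0.32400
h/((-24/(-33))) + I = 35/((-24/(-33))) + 81/250 = 35/((-24*(-1/33))) + 81/250 = 35/(8/11) + 81/250 = 35*(11/8) + 81/250 = 385/8 + 81/250 = 48449/1000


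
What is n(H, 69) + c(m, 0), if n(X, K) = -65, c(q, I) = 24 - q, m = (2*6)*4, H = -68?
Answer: -89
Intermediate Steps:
m = 48 (m = 12*4 = 48)
n(H, 69) + c(m, 0) = -65 + (24 - 1*48) = -65 + (24 - 48) = -65 - 24 = -89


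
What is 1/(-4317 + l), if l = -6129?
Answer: -1/10446 ≈ -9.5730e-5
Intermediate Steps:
1/(-4317 + l) = 1/(-4317 - 6129) = 1/(-10446) = -1/10446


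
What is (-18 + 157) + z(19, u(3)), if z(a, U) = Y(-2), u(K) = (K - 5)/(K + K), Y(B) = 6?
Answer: 145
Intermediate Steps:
u(K) = (-5 + K)/(2*K) (u(K) = (-5 + K)/((2*K)) = (-5 + K)*(1/(2*K)) = (-5 + K)/(2*K))
z(a, U) = 6
(-18 + 157) + z(19, u(3)) = (-18 + 157) + 6 = 139 + 6 = 145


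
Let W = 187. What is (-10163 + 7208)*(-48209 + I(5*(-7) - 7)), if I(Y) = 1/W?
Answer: 26639567310/187 ≈ 1.4246e+8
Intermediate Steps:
I(Y) = 1/187
(-10163 + 7208)*(-48209 + I(5*(-7) - 7)) = (-10163 + 7208)*(-48209 + 1/187) = -2955*(-9015082/187) = 26639567310/187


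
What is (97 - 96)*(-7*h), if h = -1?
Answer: 7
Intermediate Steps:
(97 - 96)*(-7*h) = (97 - 96)*(-7*(-1)) = 1*7 = 7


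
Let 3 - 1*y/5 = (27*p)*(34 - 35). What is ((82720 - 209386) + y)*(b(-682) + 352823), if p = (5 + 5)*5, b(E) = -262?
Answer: -42272416461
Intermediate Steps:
p = 50 (p = 10*5 = 50)
y = 6765 (y = 15 - 5*27*50*(34 - 35) = 15 - 6750*(-1) = 15 - 5*(-1350) = 15 + 6750 = 6765)
((82720 - 209386) + y)*(b(-682) + 352823) = ((82720 - 209386) + 6765)*(-262 + 352823) = (-126666 + 6765)*352561 = -119901*352561 = -42272416461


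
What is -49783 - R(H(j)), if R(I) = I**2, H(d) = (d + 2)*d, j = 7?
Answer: -53752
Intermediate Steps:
H(d) = d*(2 + d) (H(d) = (2 + d)*d = d*(2 + d))
-49783 - R(H(j)) = -49783 - (7*(2 + 7))**2 = -49783 - (7*9)**2 = -49783 - 1*63**2 = -49783 - 1*3969 = -49783 - 3969 = -53752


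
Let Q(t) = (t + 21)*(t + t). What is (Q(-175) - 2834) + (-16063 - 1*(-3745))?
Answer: 38748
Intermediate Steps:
Q(t) = 2*t*(21 + t) (Q(t) = (21 + t)*(2*t) = 2*t*(21 + t))
(Q(-175) - 2834) + (-16063 - 1*(-3745)) = (2*(-175)*(21 - 175) - 2834) + (-16063 - 1*(-3745)) = (2*(-175)*(-154) - 2834) + (-16063 + 3745) = (53900 - 2834) - 12318 = 51066 - 12318 = 38748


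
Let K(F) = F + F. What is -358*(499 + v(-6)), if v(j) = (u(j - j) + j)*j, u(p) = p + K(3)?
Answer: -178642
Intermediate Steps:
K(F) = 2*F
u(p) = 6 + p (u(p) = p + 2*3 = p + 6 = 6 + p)
v(j) = j*(6 + j) (v(j) = ((6 + (j - j)) + j)*j = ((6 + 0) + j)*j = (6 + j)*j = j*(6 + j))
-358*(499 + v(-6)) = -358*(499 - 6*(6 - 6)) = -358*(499 - 6*0) = -358*(499 + 0) = -358*499 = -178642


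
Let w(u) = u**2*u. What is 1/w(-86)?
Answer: -1/636056 ≈ -1.5722e-6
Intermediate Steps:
w(u) = u**3
1/w(-86) = 1/((-86)**3) = 1/(-636056) = -1/636056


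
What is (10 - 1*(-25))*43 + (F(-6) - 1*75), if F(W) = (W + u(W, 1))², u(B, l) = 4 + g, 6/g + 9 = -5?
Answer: 70359/49 ≈ 1435.9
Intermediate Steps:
g = -3/7 (g = 6/(-9 - 5) = 6/(-14) = 6*(-1/14) = -3/7 ≈ -0.42857)
u(B, l) = 25/7 (u(B, l) = 4 - 3/7 = 25/7)
F(W) = (25/7 + W)² (F(W) = (W + 25/7)² = (25/7 + W)²)
(10 - 1*(-25))*43 + (F(-6) - 1*75) = (10 - 1*(-25))*43 + ((25 + 7*(-6))²/49 - 1*75) = (10 + 25)*43 + ((25 - 42)²/49 - 75) = 35*43 + ((1/49)*(-17)² - 75) = 1505 + ((1/49)*289 - 75) = 1505 + (289/49 - 75) = 1505 - 3386/49 = 70359/49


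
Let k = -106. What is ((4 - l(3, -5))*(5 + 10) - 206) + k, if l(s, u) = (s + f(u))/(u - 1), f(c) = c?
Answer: -257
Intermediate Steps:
l(s, u) = (s + u)/(-1 + u) (l(s, u) = (s + u)/(u - 1) = (s + u)/(-1 + u))
((4 - l(3, -5))*(5 + 10) - 206) + k = ((4 - (3 - 5)/(-1 - 5))*(5 + 10) - 206) - 106 = ((4 - (-2)/(-6))*15 - 206) - 106 = ((4 - (-1)*(-2)/6)*15 - 206) - 106 = ((4 - 1*⅓)*15 - 206) - 106 = ((4 - ⅓)*15 - 206) - 106 = ((11/3)*15 - 206) - 106 = (55 - 206) - 106 = -151 - 106 = -257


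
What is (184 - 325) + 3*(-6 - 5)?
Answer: -174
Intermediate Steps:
(184 - 325) + 3*(-6 - 5) = -141 + 3*(-11) = -141 - 33 = -174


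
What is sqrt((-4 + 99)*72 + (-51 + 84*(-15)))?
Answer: sqrt(5529) ≈ 74.357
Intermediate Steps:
sqrt((-4 + 99)*72 + (-51 + 84*(-15))) = sqrt(95*72 + (-51 - 1260)) = sqrt(6840 - 1311) = sqrt(5529)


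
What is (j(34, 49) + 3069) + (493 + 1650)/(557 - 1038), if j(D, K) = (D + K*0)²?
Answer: 2030082/481 ≈ 4220.5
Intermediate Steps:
j(D, K) = D² (j(D, K) = (D + 0)² = D²)
(j(34, 49) + 3069) + (493 + 1650)/(557 - 1038) = (34² + 3069) + (493 + 1650)/(557 - 1038) = (1156 + 3069) + 2143/(-481) = 4225 + 2143*(-1/481) = 4225 - 2143/481 = 2030082/481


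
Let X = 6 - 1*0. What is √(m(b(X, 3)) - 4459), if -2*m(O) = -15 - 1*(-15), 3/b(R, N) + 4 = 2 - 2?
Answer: 7*I*√91 ≈ 66.776*I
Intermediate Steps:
X = 6 (X = 6 + 0 = 6)
b(R, N) = -¾ (b(R, N) = 3/(-4 + (2 - 2)) = 3/(-4 + 0) = 3/(-4) = 3*(-¼) = -¾)
m(O) = 0 (m(O) = -(-15 - 1*(-15))/2 = -(-15 + 15)/2 = -½*0 = 0)
√(m(b(X, 3)) - 4459) = √(0 - 4459) = √(-4459) = 7*I*√91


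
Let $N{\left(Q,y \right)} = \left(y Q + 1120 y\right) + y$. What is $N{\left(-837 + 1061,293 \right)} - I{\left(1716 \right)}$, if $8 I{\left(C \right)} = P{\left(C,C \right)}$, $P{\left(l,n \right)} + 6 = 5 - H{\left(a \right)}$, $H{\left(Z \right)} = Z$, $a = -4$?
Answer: $\frac{3152677}{8} \approx 3.9408 \cdot 10^{5}$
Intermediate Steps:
$N{\left(Q,y \right)} = 1121 y + Q y$ ($N{\left(Q,y \right)} = \left(Q y + 1120 y\right) + y = \left(1120 y + Q y\right) + y = 1121 y + Q y$)
$P{\left(l,n \right)} = 3$ ($P{\left(l,n \right)} = -6 + \left(5 - -4\right) = -6 + \left(5 + 4\right) = -6 + 9 = 3$)
$I{\left(C \right)} = \frac{3}{8}$ ($I{\left(C \right)} = \frac{1}{8} \cdot 3 = \frac{3}{8}$)
$N{\left(-837 + 1061,293 \right)} - I{\left(1716 \right)} = 293 \left(1121 + \left(-837 + 1061\right)\right) - \frac{3}{8} = 293 \left(1121 + 224\right) - \frac{3}{8} = 293 \cdot 1345 - \frac{3}{8} = 394085 - \frac{3}{8} = \frac{3152677}{8}$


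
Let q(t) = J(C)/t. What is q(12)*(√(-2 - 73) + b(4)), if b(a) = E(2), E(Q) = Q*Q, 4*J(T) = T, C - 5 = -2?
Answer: ¼ + 5*I*√3/16 ≈ 0.25 + 0.54127*I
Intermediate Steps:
C = 3 (C = 5 - 2 = 3)
J(T) = T/4
E(Q) = Q²
q(t) = 3/(4*t) (q(t) = ((¼)*3)/t = 3/(4*t))
b(a) = 4 (b(a) = 2² = 4)
q(12)*(√(-2 - 73) + b(4)) = ((¾)/12)*(√(-2 - 73) + 4) = ((¾)*(1/12))*(√(-75) + 4) = (5*I*√3 + 4)/16 = (4 + 5*I*√3)/16 = ¼ + 5*I*√3/16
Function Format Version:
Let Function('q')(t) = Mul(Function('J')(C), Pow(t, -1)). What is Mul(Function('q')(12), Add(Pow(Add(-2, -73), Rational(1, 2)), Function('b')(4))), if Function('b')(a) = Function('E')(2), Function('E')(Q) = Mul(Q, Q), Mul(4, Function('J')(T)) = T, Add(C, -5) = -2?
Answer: Add(Rational(1, 4), Mul(Rational(5, 16), I, Pow(3, Rational(1, 2)))) ≈ Add(0.25000, Mul(0.54127, I))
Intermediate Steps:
C = 3 (C = Add(5, -2) = 3)
Function('J')(T) = Mul(Rational(1, 4), T)
Function('E')(Q) = Pow(Q, 2)
Function('q')(t) = Mul(Rational(3, 4), Pow(t, -1)) (Function('q')(t) = Mul(Mul(Rational(1, 4), 3), Pow(t, -1)) = Mul(Rational(3, 4), Pow(t, -1)))
Function('b')(a) = 4 (Function('b')(a) = Pow(2, 2) = 4)
Mul(Function('q')(12), Add(Pow(Add(-2, -73), Rational(1, 2)), Function('b')(4))) = Mul(Mul(Rational(3, 4), Pow(12, -1)), Add(Pow(Add(-2, -73), Rational(1, 2)), 4)) = Mul(Mul(Rational(3, 4), Rational(1, 12)), Add(Pow(-75, Rational(1, 2)), 4)) = Mul(Rational(1, 16), Add(Mul(5, I, Pow(3, Rational(1, 2))), 4)) = Mul(Rational(1, 16), Add(4, Mul(5, I, Pow(3, Rational(1, 2))))) = Add(Rational(1, 4), Mul(Rational(5, 16), I, Pow(3, Rational(1, 2))))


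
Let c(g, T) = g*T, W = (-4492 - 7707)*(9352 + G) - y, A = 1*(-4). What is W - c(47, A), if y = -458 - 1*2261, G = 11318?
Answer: -252150423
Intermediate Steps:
y = -2719 (y = -458 - 2261 = -2719)
A = -4
W = -252150611 (W = (-4492 - 7707)*(9352 + 11318) - 1*(-2719) = -12199*20670 + 2719 = -252153330 + 2719 = -252150611)
c(g, T) = T*g
W - c(47, A) = -252150611 - (-4)*47 = -252150611 - 1*(-188) = -252150611 + 188 = -252150423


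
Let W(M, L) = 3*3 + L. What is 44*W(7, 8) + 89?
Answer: 837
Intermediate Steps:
W(M, L) = 9 + L
44*W(7, 8) + 89 = 44*(9 + 8) + 89 = 44*17 + 89 = 748 + 89 = 837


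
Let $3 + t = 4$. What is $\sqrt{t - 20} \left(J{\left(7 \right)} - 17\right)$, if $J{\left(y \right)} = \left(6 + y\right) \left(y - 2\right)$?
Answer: $48 i \sqrt{19} \approx 209.23 i$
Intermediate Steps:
$t = 1$ ($t = -3 + 4 = 1$)
$J{\left(y \right)} = \left(-2 + y\right) \left(6 + y\right)$ ($J{\left(y \right)} = \left(6 + y\right) \left(-2 + y\right) = \left(-2 + y\right) \left(6 + y\right)$)
$\sqrt{t - 20} \left(J{\left(7 \right)} - 17\right) = \sqrt{1 - 20} \left(\left(-12 + 7^{2} + 4 \cdot 7\right) - 17\right) = \sqrt{-19} \left(\left(-12 + 49 + 28\right) - 17\right) = i \sqrt{19} \left(65 - 17\right) = i \sqrt{19} \cdot 48 = 48 i \sqrt{19}$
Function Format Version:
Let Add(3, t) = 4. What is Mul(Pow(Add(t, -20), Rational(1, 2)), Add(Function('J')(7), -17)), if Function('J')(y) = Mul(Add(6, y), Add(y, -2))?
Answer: Mul(48, I, Pow(19, Rational(1, 2))) ≈ Mul(209.23, I)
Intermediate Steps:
t = 1 (t = Add(-3, 4) = 1)
Function('J')(y) = Mul(Add(-2, y), Add(6, y)) (Function('J')(y) = Mul(Add(6, y), Add(-2, y)) = Mul(Add(-2, y), Add(6, y)))
Mul(Pow(Add(t, -20), Rational(1, 2)), Add(Function('J')(7), -17)) = Mul(Pow(Add(1, -20), Rational(1, 2)), Add(Add(-12, Pow(7, 2), Mul(4, 7)), -17)) = Mul(Pow(-19, Rational(1, 2)), Add(Add(-12, 49, 28), -17)) = Mul(Mul(I, Pow(19, Rational(1, 2))), Add(65, -17)) = Mul(Mul(I, Pow(19, Rational(1, 2))), 48) = Mul(48, I, Pow(19, Rational(1, 2)))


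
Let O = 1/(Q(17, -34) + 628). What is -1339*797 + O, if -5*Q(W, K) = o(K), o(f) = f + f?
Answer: -3423523059/3208 ≈ -1.0672e+6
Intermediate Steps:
o(f) = 2*f
Q(W, K) = -2*K/5
O = 5/3208 (O = 1/(-⅖*(-34) + 628) = 1/(68/5 + 628) = 1/(3208/5) = 5/3208 ≈ 0.0015586)
-1339*797 + O = -1339*797 + 5/3208 = -1067183 + 5/3208 = -3423523059/3208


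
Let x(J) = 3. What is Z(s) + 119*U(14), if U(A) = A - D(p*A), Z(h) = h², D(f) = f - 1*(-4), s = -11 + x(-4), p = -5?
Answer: 9584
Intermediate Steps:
s = -8 (s = -11 + 3 = -8)
D(f) = 4 + f (D(f) = f + 4 = 4 + f)
U(A) = -4 + 6*A (U(A) = A - (4 - 5*A) = A + (-4 + 5*A) = -4 + 6*A)
Z(s) + 119*U(14) = (-8)² + 119*(-4 + 6*14) = 64 + 119*(-4 + 84) = 64 + 119*80 = 64 + 9520 = 9584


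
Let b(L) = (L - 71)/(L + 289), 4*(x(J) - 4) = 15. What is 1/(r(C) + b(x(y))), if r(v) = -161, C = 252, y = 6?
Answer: -1187/191360 ≈ -0.0062030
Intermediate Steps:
x(J) = 31/4 (x(J) = 4 + (¼)*15 = 4 + 15/4 = 31/4)
b(L) = (-71 + L)/(289 + L)
1/(r(C) + b(x(y))) = 1/(-161 + (-71 + 31/4)/(289 + 31/4)) = 1/(-161 - 253/4/(1187/4)) = 1/(-161 + (4/1187)*(-253/4)) = 1/(-161 - 253/1187) = 1/(-191360/1187) = -1187/191360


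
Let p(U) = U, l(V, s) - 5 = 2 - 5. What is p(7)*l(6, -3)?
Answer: 14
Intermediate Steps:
l(V, s) = 2 (l(V, s) = 5 + (2 - 5) = 5 - 3 = 2)
p(7)*l(6, -3) = 7*2 = 14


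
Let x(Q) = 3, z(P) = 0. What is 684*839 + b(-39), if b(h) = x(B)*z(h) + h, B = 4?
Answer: 573837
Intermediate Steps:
b(h) = h (b(h) = 3*0 + h = 0 + h = h)
684*839 + b(-39) = 684*839 - 39 = 573876 - 39 = 573837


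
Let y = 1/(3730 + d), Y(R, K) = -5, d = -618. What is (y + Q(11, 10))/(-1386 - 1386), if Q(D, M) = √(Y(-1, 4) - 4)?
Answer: -1/8626464 - I/924 ≈ -1.1592e-7 - 0.0010823*I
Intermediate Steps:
y = 1/3112 (y = 1/(3730 - 618) = 1/3112 ≈ 0.00032134)
Q(D, M) = 3*I (Q(D, M) = √(-5 - 4) = √(-9) = 3*I)
(y + Q(11, 10))/(-1386 - 1386) = (1/3112 + 3*I)/(-1386 - 1386) = (1/3112 + 3*I)/(-2772) = (1/3112 + 3*I)*(-1/2772) = -1/8626464 - I/924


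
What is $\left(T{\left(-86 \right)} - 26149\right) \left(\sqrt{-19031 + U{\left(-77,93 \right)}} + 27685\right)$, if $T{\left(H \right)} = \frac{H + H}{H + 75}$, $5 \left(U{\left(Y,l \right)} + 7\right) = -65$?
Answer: $- \frac{7958523895}{11} - \frac{287467 i \sqrt{19051}}{11} \approx -7.235 \cdot 10^{8} - 3.6071 \cdot 10^{6} i$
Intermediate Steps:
$U{\left(Y,l \right)} = -20$ ($U{\left(Y,l \right)} = -7 + \frac{1}{5} \left(-65\right) = -7 - 13 = -20$)
$T{\left(H \right)} = \frac{2 H}{75 + H}$
$\left(T{\left(-86 \right)} - 26149\right) \left(\sqrt{-19031 + U{\left(-77,93 \right)}} + 27685\right) = \left(2 \left(-86\right) \frac{1}{75 - 86} - 26149\right) \left(\sqrt{-19031 - 20} + 27685\right) = \left(2 \left(-86\right) \frac{1}{-11} - 26149\right) \left(\sqrt{-19051} + 27685\right) = \left(2 \left(-86\right) \left(- \frac{1}{11}\right) - 26149\right) \left(i \sqrt{19051} + 27685\right) = \left(\frac{172}{11} - 26149\right) \left(27685 + i \sqrt{19051}\right) = - \frac{287467 \left(27685 + i \sqrt{19051}\right)}{11} = - \frac{7958523895}{11} - \frac{287467 i \sqrt{19051}}{11}$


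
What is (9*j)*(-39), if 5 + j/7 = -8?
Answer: 31941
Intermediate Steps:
j = -91 (j = -35 + 7*(-8) = -35 - 56 = -91)
(9*j)*(-39) = (9*(-91))*(-39) = -819*(-39) = 31941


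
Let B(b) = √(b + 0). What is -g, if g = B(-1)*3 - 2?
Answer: 2 - 3*I ≈ 2.0 - 3.0*I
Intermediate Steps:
B(b) = √b
g = -2 + 3*I (g = √(-1)*3 - 2 = I*3 - 2 = 3*I - 2 = -2 + 3*I ≈ -2.0 + 3.0*I)
-g = -(-2 + 3*I) = 2 - 3*I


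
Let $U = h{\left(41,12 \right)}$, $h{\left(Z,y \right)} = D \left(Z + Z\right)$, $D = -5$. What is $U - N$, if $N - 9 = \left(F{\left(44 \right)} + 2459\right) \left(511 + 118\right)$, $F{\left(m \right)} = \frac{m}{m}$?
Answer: $-1547759$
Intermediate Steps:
$F{\left(m \right)} = 1$
$h{\left(Z,y \right)} = - 10 Z$ ($h{\left(Z,y \right)} = - 5 \left(Z + Z\right) = - 5 \cdot 2 Z = - 10 Z$)
$N = 1547349$ ($N = 9 + \left(1 + 2459\right) \left(511 + 118\right) = 9 + 2460 \cdot 629 = 9 + 1547340 = 1547349$)
$U = -410$ ($U = \left(-10\right) 41 = -410$)
$U - N = -410 - 1547349 = -1547759$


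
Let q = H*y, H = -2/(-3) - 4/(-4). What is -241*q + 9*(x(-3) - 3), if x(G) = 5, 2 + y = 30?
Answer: -33686/3 ≈ -11229.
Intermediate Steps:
y = 28 (y = -2 + 30 = 28)
H = 5/3 (H = -2*(-⅓) - 4*(-¼) = ⅔ + 1 = 5/3 ≈ 1.6667)
q = 140/3 (q = (5/3)*28 = 140/3 ≈ 46.667)
-241*q + 9*(x(-3) - 3) = -241*140/3 + 9*(5 - 3) = -33740/3 + 9*2 = -33740/3 + 18 = -33686/3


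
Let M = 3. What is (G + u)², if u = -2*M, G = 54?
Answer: 2304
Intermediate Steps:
u = -6 (u = -2*3 = -6)
(G + u)² = (54 - 6)² = 48² = 2304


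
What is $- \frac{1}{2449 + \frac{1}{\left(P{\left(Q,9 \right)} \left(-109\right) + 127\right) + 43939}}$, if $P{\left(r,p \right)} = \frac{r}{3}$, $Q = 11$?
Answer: $- \frac{130999}{320816554} \approx -0.00040833$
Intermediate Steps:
$P{\left(r,p \right)} = \frac{r}{3}$ ($P{\left(r,p \right)} = r \frac{1}{3} = \frac{r}{3}$)
$- \frac{1}{2449 + \frac{1}{\left(P{\left(Q,9 \right)} \left(-109\right) + 127\right) + 43939}} = - \frac{1}{2449 + \frac{1}{\left(\frac{1}{3} \cdot 11 \left(-109\right) + 127\right) + 43939}} = - \frac{1}{2449 + \frac{1}{\left(\frac{11}{3} \left(-109\right) + 127\right) + 43939}} = - \frac{1}{2449 + \frac{1}{\left(- \frac{1199}{3} + 127\right) + 43939}} = - \frac{1}{2449 + \frac{1}{- \frac{818}{3} + 43939}} = - \frac{1}{2449 + \frac{1}{\frac{130999}{3}}} = - \frac{1}{2449 + \frac{3}{130999}} = - \frac{1}{\frac{320816554}{130999}} = \left(-1\right) \frac{130999}{320816554} = - \frac{130999}{320816554}$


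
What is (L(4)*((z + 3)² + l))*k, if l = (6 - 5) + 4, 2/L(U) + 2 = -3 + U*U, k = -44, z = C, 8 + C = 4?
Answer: -48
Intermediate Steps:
C = -4 (C = -8 + 4 = -4)
z = -4
L(U) = 2/(-5 + U²) (L(U) = 2/(-2 + (-3 + U*U)) = 2/(-2 + (-3 + U²)) = 2/(-5 + U²))
l = 5 (l = 1 + 4 = 5)
(L(4)*((z + 3)² + l))*k = ((2/(-5 + 4²))*((-4 + 3)² + 5))*(-44) = ((2/(-5 + 16))*((-1)² + 5))*(-44) = ((2/11)*(1 + 5))*(-44) = ((2*(1/11))*6)*(-44) = ((2/11)*6)*(-44) = (12/11)*(-44) = -48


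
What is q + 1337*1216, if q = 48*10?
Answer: 1626272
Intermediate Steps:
q = 480
q + 1337*1216 = 480 + 1337*1216 = 480 + 1625792 = 1626272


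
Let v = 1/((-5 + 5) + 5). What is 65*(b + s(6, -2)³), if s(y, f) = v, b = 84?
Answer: 136513/25 ≈ 5460.5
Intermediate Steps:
v = ⅕ (v = 1/(0 + 5) = 1/5 = ⅕ ≈ 0.20000)
s(y, f) = ⅕
65*(b + s(6, -2)³) = 65*(84 + (⅕)³) = 65*(84 + 1/125) = 65*(10501/125) = 136513/25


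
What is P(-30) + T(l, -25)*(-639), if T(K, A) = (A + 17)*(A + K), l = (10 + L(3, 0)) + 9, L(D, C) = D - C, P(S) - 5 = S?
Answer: -15361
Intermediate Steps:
P(S) = 5 + S
l = 22 (l = (10 + (3 - 1*0)) + 9 = (10 + (3 + 0)) + 9 = (10 + 3) + 9 = 13 + 9 = 22)
T(K, A) = (17 + A)*(A + K)
P(-30) + T(l, -25)*(-639) = (5 - 30) + ((-25)² + 17*(-25) + 17*22 - 25*22)*(-639) = -25 + (625 - 425 + 374 - 550)*(-639) = -25 + 24*(-639) = -25 - 15336 = -15361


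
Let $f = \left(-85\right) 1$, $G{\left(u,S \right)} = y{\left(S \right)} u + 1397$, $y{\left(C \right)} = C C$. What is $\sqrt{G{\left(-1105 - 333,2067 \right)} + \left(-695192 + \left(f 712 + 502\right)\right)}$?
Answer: $3 i \sqrt{682732555} \approx 78388.0 i$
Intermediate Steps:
$y{\left(C \right)} = C^{2}$
$G{\left(u,S \right)} = 1397 + u S^{2}$ ($G{\left(u,S \right)} = S^{2} u + 1397 = u S^{2} + 1397 = 1397 + u S^{2}$)
$f = -85$
$\sqrt{G{\left(-1105 - 333,2067 \right)} + \left(-695192 + \left(f 712 + 502\right)\right)} = \sqrt{\left(1397 + \left(-1105 - 333\right) 2067^{2}\right) + \left(-695192 + \left(\left(-85\right) 712 + 502\right)\right)} = \sqrt{\left(1397 + \left(-1105 - 333\right) 4272489\right) + \left(-695192 + \left(-60520 + 502\right)\right)} = \sqrt{\left(1397 - 6143839182\right) - 755210} = \sqrt{-6143837785 - 755210} = \sqrt{-6144592995} = 3 i \sqrt{682732555}$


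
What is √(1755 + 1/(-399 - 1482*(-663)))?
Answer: √303276849197322/415701 ≈ 41.893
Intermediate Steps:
√(1755 + 1/(-399 - 1482*(-663))) = √(1755 - 1/663/(-1881)) = √(1755 - 1/1881*(-1/663)) = √(1755 + 1/1247103) = √(2188665766/1247103) = √303276849197322/415701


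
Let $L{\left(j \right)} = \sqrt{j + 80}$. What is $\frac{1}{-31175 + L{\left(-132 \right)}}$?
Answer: $- \frac{31175}{971880677} - \frac{2 i \sqrt{13}}{971880677} \approx -3.2077 \cdot 10^{-5} - 7.4197 \cdot 10^{-9} i$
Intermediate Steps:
$L{\left(j \right)} = \sqrt{80 + j}$
$\frac{1}{-31175 + L{\left(-132 \right)}} = \frac{1}{-31175 + \sqrt{80 - 132}} = \frac{1}{-31175 + \sqrt{-52}} = \frac{1}{-31175 + 2 i \sqrt{13}}$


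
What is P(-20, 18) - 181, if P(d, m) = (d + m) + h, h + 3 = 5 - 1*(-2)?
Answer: -179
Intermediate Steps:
h = 4 (h = -3 + (5 - 1*(-2)) = -3 + (5 + 2) = -3 + 7 = 4)
P(d, m) = 4 + d + m (P(d, m) = (d + m) + 4 = 4 + d + m)
P(-20, 18) - 181 = (4 - 20 + 18) - 181 = 2 - 181 = -179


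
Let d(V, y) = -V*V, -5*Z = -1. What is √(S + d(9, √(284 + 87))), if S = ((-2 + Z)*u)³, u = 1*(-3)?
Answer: 9*√590/25 ≈ 8.7444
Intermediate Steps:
u = -3
Z = ⅕ (Z = -⅕*(-1) = ⅕ ≈ 0.20000)
d(V, y) = -V²
S = 19683/125 (S = ((-2 + ⅕)*(-3))³ = (-9/5*(-3))³ = (27/5)³ = 19683/125 ≈ 157.46)
√(S + d(9, √(284 + 87))) = √(19683/125 - 1*9²) = √(19683/125 - 1*81) = √(19683/125 - 81) = √(9558/125) = 9*√590/25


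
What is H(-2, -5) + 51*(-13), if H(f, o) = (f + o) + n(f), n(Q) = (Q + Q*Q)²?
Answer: -666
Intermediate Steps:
n(Q) = (Q + Q²)²
H(f, o) = f + o + f²*(1 + f)² (H(f, o) = (f + o) + f²*(1 + f)² = f + o + f²*(1 + f)²)
H(-2, -5) + 51*(-13) = (-2 - 5 + (-2)²*(1 - 2)²) + 51*(-13) = (-2 - 5 + 4*(-1)²) - 663 = (-2 - 5 + 4*1) - 663 = (-2 - 5 + 4) - 663 = -3 - 663 = -666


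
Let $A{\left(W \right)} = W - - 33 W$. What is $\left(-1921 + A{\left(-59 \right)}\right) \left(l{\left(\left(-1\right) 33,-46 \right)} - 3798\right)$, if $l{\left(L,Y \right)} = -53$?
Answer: $15122877$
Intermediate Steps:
$A{\left(W \right)} = 34 W$ ($A{\left(W \right)} = W + 33 W = 34 W$)
$\left(-1921 + A{\left(-59 \right)}\right) \left(l{\left(\left(-1\right) 33,-46 \right)} - 3798\right) = \left(-1921 + 34 \left(-59\right)\right) \left(-53 - 3798\right) = \left(-1921 - 2006\right) \left(-3851\right) = \left(-3927\right) \left(-3851\right) = 15122877$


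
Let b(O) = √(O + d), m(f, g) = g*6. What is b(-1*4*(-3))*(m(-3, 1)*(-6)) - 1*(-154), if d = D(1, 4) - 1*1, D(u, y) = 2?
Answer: 154 - 36*√13 ≈ 24.200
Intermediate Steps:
m(f, g) = 6*g
d = 1 (d = 2 - 1*1 = 2 - 1 = 1)
b(O) = √(1 + O) (b(O) = √(O + 1) = √(1 + O))
b(-1*4*(-3))*(m(-3, 1)*(-6)) - 1*(-154) = √(1 - 1*4*(-3))*((6*1)*(-6)) - 1*(-154) = √(1 - 4*(-3))*(6*(-6)) + 154 = √(1 + 12)*(-36) + 154 = √13*(-36) + 154 = -36*√13 + 154 = 154 - 36*√13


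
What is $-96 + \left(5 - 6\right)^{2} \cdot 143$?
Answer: $47$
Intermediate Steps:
$-96 + \left(5 - 6\right)^{2} \cdot 143 = -96 + \left(-1\right)^{2} \cdot 143 = -96 + 1 \cdot 143 = -96 + 143 = 47$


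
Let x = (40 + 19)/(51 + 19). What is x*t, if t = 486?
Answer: 14337/35 ≈ 409.63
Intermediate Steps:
x = 59/70 ≈ 0.84286
x*t = (59/70)*486 = 14337/35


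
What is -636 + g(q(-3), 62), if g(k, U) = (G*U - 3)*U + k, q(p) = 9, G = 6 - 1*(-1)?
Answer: 26095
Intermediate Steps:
G = 7 (G = 6 + 1 = 7)
g(k, U) = k + U*(-3 + 7*U) (g(k, U) = (7*U - 3)*U + k = (-3 + 7*U)*U + k = U*(-3 + 7*U) + k = k + U*(-3 + 7*U))
-636 + g(q(-3), 62) = -636 + (9 - 3*62 + 7*62²) = -636 + (9 - 186 + 7*3844) = -636 + (9 - 186 + 26908) = -636 + 26731 = 26095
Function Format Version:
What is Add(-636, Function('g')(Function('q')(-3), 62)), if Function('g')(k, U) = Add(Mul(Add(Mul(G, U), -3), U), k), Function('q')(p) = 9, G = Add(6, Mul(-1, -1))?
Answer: 26095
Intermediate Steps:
G = 7 (G = Add(6, 1) = 7)
Function('g')(k, U) = Add(k, Mul(U, Add(-3, Mul(7, U)))) (Function('g')(k, U) = Add(Mul(Add(Mul(7, U), -3), U), k) = Add(Mul(Add(-3, Mul(7, U)), U), k) = Add(Mul(U, Add(-3, Mul(7, U))), k) = Add(k, Mul(U, Add(-3, Mul(7, U)))))
Add(-636, Function('g')(Function('q')(-3), 62)) = Add(-636, Add(9, Mul(-3, 62), Mul(7, Pow(62, 2)))) = Add(-636, Add(9, -186, Mul(7, 3844))) = Add(-636, Add(9, -186, 26908)) = Add(-636, 26731) = 26095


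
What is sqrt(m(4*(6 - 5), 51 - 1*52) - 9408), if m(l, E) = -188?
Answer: 2*I*sqrt(2399) ≈ 97.959*I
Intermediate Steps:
sqrt(m(4*(6 - 5), 51 - 1*52) - 9408) = sqrt(-188 - 9408) = sqrt(-9596) = 2*I*sqrt(2399)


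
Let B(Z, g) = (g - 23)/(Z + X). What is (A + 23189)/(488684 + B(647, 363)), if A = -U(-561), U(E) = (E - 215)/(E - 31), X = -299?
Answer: 149282343/3146153882 ≈ 0.047449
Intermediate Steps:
U(E) = (-215 + E)/(-31 + E)
A = -97/74 (A = -(-215 - 561)/(-31 - 561) = -(-776)/(-592) = -(-1)*(-776)/592 = -1*97/74 = -97/74 ≈ -1.3108)
B(Z, g) = (-23 + g)/(-299 + Z) (B(Z, g) = (g - 23)/(Z - 299) = (-23 + g)/(-299 + Z))
(A + 23189)/(488684 + B(647, 363)) = (-97/74 + 23189)/(488684 + (-23 + 363)/(-299 + 647)) = 1715889/(74*(488684 + 340/348)) = 1715889/(74*(488684 + (1/348)*340)) = 1715889/(74*(488684 + 85/87)) = 1715889/(74*(42515593/87)) = (1715889/74)*(87/42515593) = 149282343/3146153882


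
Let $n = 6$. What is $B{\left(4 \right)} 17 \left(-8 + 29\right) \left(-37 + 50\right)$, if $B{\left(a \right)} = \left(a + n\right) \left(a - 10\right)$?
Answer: $-278460$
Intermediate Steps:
$B{\left(a \right)} = \left(-10 + a\right) \left(6 + a\right)$ ($B{\left(a \right)} = \left(a + 6\right) \left(a - 10\right) = \left(6 + a\right) \left(-10 + a\right) = \left(-10 + a\right) \left(6 + a\right)$)
$B{\left(4 \right)} 17 \left(-8 + 29\right) \left(-37 + 50\right) = \left(-60 + 4^{2} - 16\right) 17 \left(-8 + 29\right) \left(-37 + 50\right) = \left(-60 + 16 - 16\right) 17 \cdot 21 \cdot 13 = \left(-60\right) 17 \cdot 273 = \left(-1020\right) 273 = -278460$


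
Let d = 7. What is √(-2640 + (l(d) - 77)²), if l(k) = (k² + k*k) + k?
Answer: 8*I*√29 ≈ 43.081*I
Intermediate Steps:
l(k) = k + 2*k² (l(k) = (k² + k²) + k = 2*k² + k = k + 2*k²)
√(-2640 + (l(d) - 77)²) = √(-2640 + (7*(1 + 2*7) - 77)²) = √(-2640 + (7*(1 + 14) - 77)²) = √(-2640 + (7*15 - 77)²) = √(-2640 + (105 - 77)²) = √(-2640 + 28²) = √(-2640 + 784) = √(-1856) = 8*I*√29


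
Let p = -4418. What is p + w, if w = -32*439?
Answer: -18466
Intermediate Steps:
w = -14048
p + w = -4418 - 14048 = -18466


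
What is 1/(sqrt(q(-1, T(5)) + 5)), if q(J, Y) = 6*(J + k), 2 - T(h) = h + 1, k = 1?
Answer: sqrt(5)/5 ≈ 0.44721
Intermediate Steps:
T(h) = 1 - h (T(h) = 2 - (h + 1) = 2 - (1 + h) = 2 + (-1 - h) = 1 - h)
q(J, Y) = 6 + 6*J (q(J, Y) = 6*(J + 1) = 6*(1 + J) = 6 + 6*J)
1/(sqrt(q(-1, T(5)) + 5)) = 1/(sqrt((6 + 6*(-1)) + 5)) = 1/(sqrt((6 - 6) + 5)) = 1/(sqrt(0 + 5)) = 1/(sqrt(5)) = sqrt(5)/5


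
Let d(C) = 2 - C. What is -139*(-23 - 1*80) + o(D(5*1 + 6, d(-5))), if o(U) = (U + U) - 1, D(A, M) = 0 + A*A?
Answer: 14558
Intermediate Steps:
D(A, M) = A² (D(A, M) = 0 + A² = A²)
o(U) = -1 + 2*U (o(U) = 2*U - 1 = -1 + 2*U)
-139*(-23 - 1*80) + o(D(5*1 + 6, d(-5))) = -139*(-23 - 1*80) + (-1 + 2*(5*1 + 6)²) = -139*(-23 - 80) + (-1 + 2*(5 + 6)²) = -139*(-103) + (-1 + 2*11²) = 14317 + (-1 + 2*121) = 14317 + (-1 + 242) = 14317 + 241 = 14558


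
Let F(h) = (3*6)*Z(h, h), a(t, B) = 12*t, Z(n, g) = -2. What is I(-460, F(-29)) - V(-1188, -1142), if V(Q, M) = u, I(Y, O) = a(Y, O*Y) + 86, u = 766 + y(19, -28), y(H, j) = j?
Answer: -6172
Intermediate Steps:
F(h) = -36 (F(h) = (3*6)*(-2) = 18*(-2) = -36)
u = 738 (u = 766 - 28 = 738)
I(Y, O) = 86 + 12*Y (I(Y, O) = 12*Y + 86 = 86 + 12*Y)
V(Q, M) = 738
I(-460, F(-29)) - V(-1188, -1142) = (86 + 12*(-460)) - 1*738 = (86 - 5520) - 738 = -5434 - 738 = -6172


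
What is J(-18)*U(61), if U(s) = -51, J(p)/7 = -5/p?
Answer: -595/6 ≈ -99.167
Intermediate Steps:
J(p) = -35/p (J(p) = 7*(-5/p) = -35/p)
J(-18)*U(61) = -35/(-18)*(-51) = -35*(-1/18)*(-51) = (35/18)*(-51) = -595/6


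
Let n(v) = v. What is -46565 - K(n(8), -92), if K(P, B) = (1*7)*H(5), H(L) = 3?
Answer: -46586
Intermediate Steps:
K(P, B) = 21 (K(P, B) = (1*7)*3 = 7*3 = 21)
-46565 - K(n(8), -92) = -46565 - 1*21 = -46565 - 21 = -46586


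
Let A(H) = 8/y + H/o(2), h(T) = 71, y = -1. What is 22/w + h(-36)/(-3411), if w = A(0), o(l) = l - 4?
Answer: -37805/13644 ≈ -2.7708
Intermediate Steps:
o(l) = -4 + l
A(H) = -8 - H/2 (A(H) = 8/(-1) + H/(-4 + 2) = 8*(-1) + H/(-2) = -8 + H*(-½) = -8 - H/2)
w = -8 (w = -8 - ½*0 = -8 + 0 = -8)
22/w + h(-36)/(-3411) = 22/(-8) + 71/(-3411) = 22*(-⅛) + 71*(-1/3411) = -11/4 - 71/3411 = -37805/13644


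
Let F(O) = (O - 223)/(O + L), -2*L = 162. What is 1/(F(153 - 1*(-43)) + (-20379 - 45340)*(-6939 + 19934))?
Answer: -115/98212116602 ≈ -1.1709e-9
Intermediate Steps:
L = -81 (L = -1/2*162 = -81)
F(O) = (-223 + O)/(-81 + O) (F(O) = (O - 223)/(O - 81) = (-223 + O)/(-81 + O))
1/(F(153 - 1*(-43)) + (-20379 - 45340)*(-6939 + 19934)) = 1/((-223 + (153 - 1*(-43)))/(-81 + (153 - 1*(-43))) + (-20379 - 45340)*(-6939 + 19934)) = 1/((-223 + (153 + 43))/(-81 + (153 + 43)) - 65719*12995) = 1/((-223 + 196)/(-81 + 196) - 854018405) = 1/(-27/115 - 854018405) = 1/(-98212116602/115) = -115/98212116602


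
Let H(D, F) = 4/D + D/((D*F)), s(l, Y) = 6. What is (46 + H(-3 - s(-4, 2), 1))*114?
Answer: 15922/3 ≈ 5307.3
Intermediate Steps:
H(D, F) = 1/F + 4/D (H(D, F) = 4/D + D*(1/(D*F)) = 4/D + 1/F = 1/F + 4/D)
(46 + H(-3 - s(-4, 2), 1))*114 = (46 + (1/1 + 4/(-3 - 1*6)))*114 = (46 + (1 + 4/(-3 - 6)))*114 = (46 + (1 + 4/(-9)))*114 = (46 + (1 + 4*(-⅑)))*114 = (46 + (1 - 4/9))*114 = (46 + 5/9)*114 = (419/9)*114 = 15922/3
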